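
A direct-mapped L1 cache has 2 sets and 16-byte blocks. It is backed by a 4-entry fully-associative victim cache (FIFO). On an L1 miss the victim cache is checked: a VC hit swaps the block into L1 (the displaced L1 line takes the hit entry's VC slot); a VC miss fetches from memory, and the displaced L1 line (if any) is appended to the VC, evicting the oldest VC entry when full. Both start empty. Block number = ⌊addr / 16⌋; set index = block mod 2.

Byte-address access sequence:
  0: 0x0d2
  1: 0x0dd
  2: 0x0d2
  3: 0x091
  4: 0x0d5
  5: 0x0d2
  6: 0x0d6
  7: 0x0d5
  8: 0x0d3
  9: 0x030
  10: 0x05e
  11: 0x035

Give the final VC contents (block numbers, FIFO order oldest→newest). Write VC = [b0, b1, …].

0: 0xd2 (blk 13, set 1) → MISS  vc=[]
1: 0xdd (blk 13, set 1) → L1-HIT  vc=[]
2: 0xd2 (blk 13, set 1) → L1-HIT  vc=[]
3: 0x91 (blk 9, set 1) → MISS  vc=[13]
4: 0xd5 (blk 13, set 1) → VC-HIT  vc=[9]
5: 0xd2 (blk 13, set 1) → L1-HIT  vc=[9]
6: 0xd6 (blk 13, set 1) → L1-HIT  vc=[9]
7: 0xd5 (blk 13, set 1) → L1-HIT  vc=[9]
8: 0xd3 (blk 13, set 1) → L1-HIT  vc=[9]
9: 0x30 (blk 3, set 1) → MISS  vc=[9, 13]
10: 0x5e (blk 5, set 1) → MISS  vc=[9, 13, 3]
11: 0x35 (blk 3, set 1) → VC-HIT  vc=[9, 13, 5]

VC = [9, 13, 5]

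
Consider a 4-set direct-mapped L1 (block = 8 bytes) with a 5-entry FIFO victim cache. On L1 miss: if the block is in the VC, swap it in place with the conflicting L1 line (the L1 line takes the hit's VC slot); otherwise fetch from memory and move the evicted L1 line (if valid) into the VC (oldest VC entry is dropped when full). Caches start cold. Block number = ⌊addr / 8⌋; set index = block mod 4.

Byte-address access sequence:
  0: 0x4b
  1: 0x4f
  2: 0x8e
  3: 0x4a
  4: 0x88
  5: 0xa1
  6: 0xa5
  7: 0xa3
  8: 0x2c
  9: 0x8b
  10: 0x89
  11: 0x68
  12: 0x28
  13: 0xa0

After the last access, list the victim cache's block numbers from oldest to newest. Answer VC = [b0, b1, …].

  [0] addr=0x4b blk=9 s=1: MISS | VC []
  [1] addr=0x4f blk=9 s=1: L1-HIT | VC []
  [2] addr=0x8e blk=17 s=1: MISS | VC [9]
  [3] addr=0x4a blk=9 s=1: VC-HIT | VC [17]
  [4] addr=0x88 blk=17 s=1: VC-HIT | VC [9]
  [5] addr=0xa1 blk=20 s=0: MISS | VC [9]
  [6] addr=0xa5 blk=20 s=0: L1-HIT | VC [9]
  [7] addr=0xa3 blk=20 s=0: L1-HIT | VC [9]
  [8] addr=0x2c blk=5 s=1: MISS | VC [9, 17]
  [9] addr=0x8b blk=17 s=1: VC-HIT | VC [9, 5]
  [10] addr=0x89 blk=17 s=1: L1-HIT | VC [9, 5]
  [11] addr=0x68 blk=13 s=1: MISS | VC [9, 5, 17]
  [12] addr=0x28 blk=5 s=1: VC-HIT | VC [9, 13, 17]
  [13] addr=0xa0 blk=20 s=0: L1-HIT | VC [9, 13, 17]

VC = [9, 13, 17]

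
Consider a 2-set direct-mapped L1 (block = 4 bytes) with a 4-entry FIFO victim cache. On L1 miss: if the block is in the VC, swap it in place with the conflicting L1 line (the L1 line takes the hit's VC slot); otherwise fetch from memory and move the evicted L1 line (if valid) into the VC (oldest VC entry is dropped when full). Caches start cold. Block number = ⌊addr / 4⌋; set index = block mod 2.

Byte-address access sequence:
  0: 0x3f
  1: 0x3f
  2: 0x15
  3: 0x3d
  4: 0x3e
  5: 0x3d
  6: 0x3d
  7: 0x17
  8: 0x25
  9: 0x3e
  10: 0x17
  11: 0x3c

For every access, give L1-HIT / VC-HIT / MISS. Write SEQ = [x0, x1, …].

#0 0x3f→b15/s1 MISS; vc=[]
#1 0x3f→b15/s1 L1-HIT; vc=[]
#2 0x15→b5/s1 MISS; vc=[15]
#3 0x3d→b15/s1 VC-HIT; vc=[5]
#4 0x3e→b15/s1 L1-HIT; vc=[5]
#5 0x3d→b15/s1 L1-HIT; vc=[5]
#6 0x3d→b15/s1 L1-HIT; vc=[5]
#7 0x17→b5/s1 VC-HIT; vc=[15]
#8 0x25→b9/s1 MISS; vc=[15,5]
#9 0x3e→b15/s1 VC-HIT; vc=[9,5]
#10 0x17→b5/s1 VC-HIT; vc=[9,15]
#11 0x3c→b15/s1 VC-HIT; vc=[9,5]

SEQ = [MISS, L1-HIT, MISS, VC-HIT, L1-HIT, L1-HIT, L1-HIT, VC-HIT, MISS, VC-HIT, VC-HIT, VC-HIT]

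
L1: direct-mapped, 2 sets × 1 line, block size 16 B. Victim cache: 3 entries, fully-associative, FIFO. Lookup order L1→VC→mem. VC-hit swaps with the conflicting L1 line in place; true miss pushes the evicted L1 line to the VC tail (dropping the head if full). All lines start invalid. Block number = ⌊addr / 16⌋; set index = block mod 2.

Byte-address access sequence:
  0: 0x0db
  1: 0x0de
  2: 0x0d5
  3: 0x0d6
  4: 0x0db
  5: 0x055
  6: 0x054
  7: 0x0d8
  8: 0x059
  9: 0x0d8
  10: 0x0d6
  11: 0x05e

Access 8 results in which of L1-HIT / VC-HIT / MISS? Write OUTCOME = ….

OUTCOME = VC-HIT

0: 0xdb (blk 13, set 1) → MISS  vc=[]
1: 0xde (blk 13, set 1) → L1-HIT  vc=[]
2: 0xd5 (blk 13, set 1) → L1-HIT  vc=[]
3: 0xd6 (blk 13, set 1) → L1-HIT  vc=[]
4: 0xdb (blk 13, set 1) → L1-HIT  vc=[]
5: 0x55 (blk 5, set 1) → MISS  vc=[13]
6: 0x54 (blk 5, set 1) → L1-HIT  vc=[13]
7: 0xd8 (blk 13, set 1) → VC-HIT  vc=[5]
8: 0x59 (blk 5, set 1) → VC-HIT  vc=[13]
9: 0xd8 (blk 13, set 1) → VC-HIT  vc=[5]
10: 0xd6 (blk 13, set 1) → L1-HIT  vc=[5]
11: 0x5e (blk 5, set 1) → VC-HIT  vc=[13]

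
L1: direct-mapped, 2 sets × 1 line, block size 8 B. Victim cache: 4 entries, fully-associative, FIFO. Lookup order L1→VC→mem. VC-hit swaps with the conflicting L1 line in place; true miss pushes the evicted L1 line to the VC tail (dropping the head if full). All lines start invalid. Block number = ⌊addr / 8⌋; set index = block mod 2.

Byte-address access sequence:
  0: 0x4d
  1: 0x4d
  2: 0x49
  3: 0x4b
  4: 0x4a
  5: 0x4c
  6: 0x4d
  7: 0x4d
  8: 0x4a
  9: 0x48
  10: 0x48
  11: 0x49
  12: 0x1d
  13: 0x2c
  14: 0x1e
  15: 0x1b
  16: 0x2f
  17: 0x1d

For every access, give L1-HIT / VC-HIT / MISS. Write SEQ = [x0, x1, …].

#0 0x4d→b9/s1 MISS; vc=[]
#1 0x4d→b9/s1 L1-HIT; vc=[]
#2 0x49→b9/s1 L1-HIT; vc=[]
#3 0x4b→b9/s1 L1-HIT; vc=[]
#4 0x4a→b9/s1 L1-HIT; vc=[]
#5 0x4c→b9/s1 L1-HIT; vc=[]
#6 0x4d→b9/s1 L1-HIT; vc=[]
#7 0x4d→b9/s1 L1-HIT; vc=[]
#8 0x4a→b9/s1 L1-HIT; vc=[]
#9 0x48→b9/s1 L1-HIT; vc=[]
#10 0x48→b9/s1 L1-HIT; vc=[]
#11 0x49→b9/s1 L1-HIT; vc=[]
#12 0x1d→b3/s1 MISS; vc=[9]
#13 0x2c→b5/s1 MISS; vc=[9,3]
#14 0x1e→b3/s1 VC-HIT; vc=[9,5]
#15 0x1b→b3/s1 L1-HIT; vc=[9,5]
#16 0x2f→b5/s1 VC-HIT; vc=[9,3]
#17 0x1d→b3/s1 VC-HIT; vc=[9,5]

SEQ = [MISS, L1-HIT, L1-HIT, L1-HIT, L1-HIT, L1-HIT, L1-HIT, L1-HIT, L1-HIT, L1-HIT, L1-HIT, L1-HIT, MISS, MISS, VC-HIT, L1-HIT, VC-HIT, VC-HIT]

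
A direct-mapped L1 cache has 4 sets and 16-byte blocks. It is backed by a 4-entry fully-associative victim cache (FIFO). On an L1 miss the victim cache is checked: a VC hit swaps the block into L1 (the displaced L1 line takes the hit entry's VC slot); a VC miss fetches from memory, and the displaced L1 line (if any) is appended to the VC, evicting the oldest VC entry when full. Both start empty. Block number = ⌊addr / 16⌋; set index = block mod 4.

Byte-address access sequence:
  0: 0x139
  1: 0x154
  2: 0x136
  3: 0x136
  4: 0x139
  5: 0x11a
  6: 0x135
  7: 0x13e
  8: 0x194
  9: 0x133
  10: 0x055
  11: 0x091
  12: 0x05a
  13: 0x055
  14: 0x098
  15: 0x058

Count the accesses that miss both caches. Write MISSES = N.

  [0] addr=0x139 blk=19 s=3: MISS | VC []
  [1] addr=0x154 blk=21 s=1: MISS | VC []
  [2] addr=0x136 blk=19 s=3: L1-HIT | VC []
  [3] addr=0x136 blk=19 s=3: L1-HIT | VC []
  [4] addr=0x139 blk=19 s=3: L1-HIT | VC []
  [5] addr=0x11a blk=17 s=1: MISS | VC [21]
  [6] addr=0x135 blk=19 s=3: L1-HIT | VC [21]
  [7] addr=0x13e blk=19 s=3: L1-HIT | VC [21]
  [8] addr=0x194 blk=25 s=1: MISS | VC [21, 17]
  [9] addr=0x133 blk=19 s=3: L1-HIT | VC [21, 17]
  [10] addr=0x55 blk=5 s=1: MISS | VC [21, 17, 25]
  [11] addr=0x91 blk=9 s=1: MISS | VC [21, 17, 25, 5]
  [12] addr=0x5a blk=5 s=1: VC-HIT | VC [21, 17, 25, 9]
  [13] addr=0x55 blk=5 s=1: L1-HIT | VC [21, 17, 25, 9]
  [14] addr=0x98 blk=9 s=1: VC-HIT | VC [21, 17, 25, 5]
  [15] addr=0x58 blk=5 s=1: VC-HIT | VC [21, 17, 25, 9]

MISSES = 6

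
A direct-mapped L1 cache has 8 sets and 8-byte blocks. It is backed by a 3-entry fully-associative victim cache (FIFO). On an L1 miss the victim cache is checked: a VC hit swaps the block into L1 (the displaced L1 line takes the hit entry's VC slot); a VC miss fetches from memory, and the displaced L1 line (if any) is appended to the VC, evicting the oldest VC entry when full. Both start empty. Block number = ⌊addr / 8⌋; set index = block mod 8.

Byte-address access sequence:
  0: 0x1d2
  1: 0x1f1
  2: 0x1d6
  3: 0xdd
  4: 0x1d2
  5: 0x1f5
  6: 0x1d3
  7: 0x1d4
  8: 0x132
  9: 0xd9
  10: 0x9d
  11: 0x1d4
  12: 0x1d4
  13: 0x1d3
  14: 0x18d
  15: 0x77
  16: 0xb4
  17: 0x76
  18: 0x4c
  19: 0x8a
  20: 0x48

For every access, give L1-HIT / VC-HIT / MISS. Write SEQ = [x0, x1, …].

SEQ = [MISS, MISS, L1-HIT, MISS, L1-HIT, L1-HIT, L1-HIT, L1-HIT, MISS, L1-HIT, MISS, L1-HIT, L1-HIT, L1-HIT, MISS, MISS, MISS, VC-HIT, MISS, MISS, VC-HIT]

0: 0x1d2 (blk 58, set 2) → MISS  vc=[]
1: 0x1f1 (blk 62, set 6) → MISS  vc=[]
2: 0x1d6 (blk 58, set 2) → L1-HIT  vc=[]
3: 0xdd (blk 27, set 3) → MISS  vc=[]
4: 0x1d2 (blk 58, set 2) → L1-HIT  vc=[]
5: 0x1f5 (blk 62, set 6) → L1-HIT  vc=[]
6: 0x1d3 (blk 58, set 2) → L1-HIT  vc=[]
7: 0x1d4 (blk 58, set 2) → L1-HIT  vc=[]
8: 0x132 (blk 38, set 6) → MISS  vc=[62]
9: 0xd9 (blk 27, set 3) → L1-HIT  vc=[62]
10: 0x9d (blk 19, set 3) → MISS  vc=[62, 27]
11: 0x1d4 (blk 58, set 2) → L1-HIT  vc=[62, 27]
12: 0x1d4 (blk 58, set 2) → L1-HIT  vc=[62, 27]
13: 0x1d3 (blk 58, set 2) → L1-HIT  vc=[62, 27]
14: 0x18d (blk 49, set 1) → MISS  vc=[62, 27]
15: 0x77 (blk 14, set 6) → MISS  vc=[62, 27, 38]
16: 0xb4 (blk 22, set 6) → MISS  vc=[27, 38, 14]
17: 0x76 (blk 14, set 6) → VC-HIT  vc=[27, 38, 22]
18: 0x4c (blk 9, set 1) → MISS  vc=[38, 22, 49]
19: 0x8a (blk 17, set 1) → MISS  vc=[22, 49, 9]
20: 0x48 (blk 9, set 1) → VC-HIT  vc=[22, 49, 17]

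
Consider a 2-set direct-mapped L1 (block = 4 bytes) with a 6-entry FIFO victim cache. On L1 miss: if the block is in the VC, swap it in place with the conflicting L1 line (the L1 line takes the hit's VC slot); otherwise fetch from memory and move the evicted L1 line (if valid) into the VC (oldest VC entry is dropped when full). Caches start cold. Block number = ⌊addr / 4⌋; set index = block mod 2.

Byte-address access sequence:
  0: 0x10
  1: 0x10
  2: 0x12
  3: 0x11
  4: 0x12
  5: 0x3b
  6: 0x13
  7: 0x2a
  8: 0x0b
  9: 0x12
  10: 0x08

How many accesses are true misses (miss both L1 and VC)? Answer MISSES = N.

MISSES = 4

#0 0x10→b4/s0 MISS; vc=[]
#1 0x10→b4/s0 L1-HIT; vc=[]
#2 0x12→b4/s0 L1-HIT; vc=[]
#3 0x11→b4/s0 L1-HIT; vc=[]
#4 0x12→b4/s0 L1-HIT; vc=[]
#5 0x3b→b14/s0 MISS; vc=[4]
#6 0x13→b4/s0 VC-HIT; vc=[14]
#7 0x2a→b10/s0 MISS; vc=[14,4]
#8 0xb→b2/s0 MISS; vc=[14,4,10]
#9 0x12→b4/s0 VC-HIT; vc=[14,2,10]
#10 0x8→b2/s0 VC-HIT; vc=[14,4,10]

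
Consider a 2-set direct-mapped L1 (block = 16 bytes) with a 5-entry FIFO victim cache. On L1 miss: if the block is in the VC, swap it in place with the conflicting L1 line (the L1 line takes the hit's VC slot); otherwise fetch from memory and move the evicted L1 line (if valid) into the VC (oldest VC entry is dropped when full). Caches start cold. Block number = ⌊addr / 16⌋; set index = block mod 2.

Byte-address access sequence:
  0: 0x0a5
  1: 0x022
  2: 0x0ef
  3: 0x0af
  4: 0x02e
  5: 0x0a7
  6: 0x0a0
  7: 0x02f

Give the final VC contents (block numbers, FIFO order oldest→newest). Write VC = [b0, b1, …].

#0 0xa5→b10/s0 MISS; vc=[]
#1 0x22→b2/s0 MISS; vc=[10]
#2 0xef→b14/s0 MISS; vc=[10,2]
#3 0xaf→b10/s0 VC-HIT; vc=[14,2]
#4 0x2e→b2/s0 VC-HIT; vc=[14,10]
#5 0xa7→b10/s0 VC-HIT; vc=[14,2]
#6 0xa0→b10/s0 L1-HIT; vc=[14,2]
#7 0x2f→b2/s0 VC-HIT; vc=[14,10]

VC = [14, 10]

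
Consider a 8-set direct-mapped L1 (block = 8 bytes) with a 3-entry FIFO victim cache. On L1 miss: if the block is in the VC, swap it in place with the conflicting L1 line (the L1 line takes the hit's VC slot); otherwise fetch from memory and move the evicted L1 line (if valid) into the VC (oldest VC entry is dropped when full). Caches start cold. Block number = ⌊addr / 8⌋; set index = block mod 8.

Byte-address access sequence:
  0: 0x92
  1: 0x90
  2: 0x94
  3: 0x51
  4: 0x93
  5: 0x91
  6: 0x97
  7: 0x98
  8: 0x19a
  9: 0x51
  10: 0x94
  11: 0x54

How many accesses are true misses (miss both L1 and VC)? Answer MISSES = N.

MISSES = 4

#0 0x92→b18/s2 MISS; vc=[]
#1 0x90→b18/s2 L1-HIT; vc=[]
#2 0x94→b18/s2 L1-HIT; vc=[]
#3 0x51→b10/s2 MISS; vc=[18]
#4 0x93→b18/s2 VC-HIT; vc=[10]
#5 0x91→b18/s2 L1-HIT; vc=[10]
#6 0x97→b18/s2 L1-HIT; vc=[10]
#7 0x98→b19/s3 MISS; vc=[10]
#8 0x19a→b51/s3 MISS; vc=[10,19]
#9 0x51→b10/s2 VC-HIT; vc=[18,19]
#10 0x94→b18/s2 VC-HIT; vc=[10,19]
#11 0x54→b10/s2 VC-HIT; vc=[18,19]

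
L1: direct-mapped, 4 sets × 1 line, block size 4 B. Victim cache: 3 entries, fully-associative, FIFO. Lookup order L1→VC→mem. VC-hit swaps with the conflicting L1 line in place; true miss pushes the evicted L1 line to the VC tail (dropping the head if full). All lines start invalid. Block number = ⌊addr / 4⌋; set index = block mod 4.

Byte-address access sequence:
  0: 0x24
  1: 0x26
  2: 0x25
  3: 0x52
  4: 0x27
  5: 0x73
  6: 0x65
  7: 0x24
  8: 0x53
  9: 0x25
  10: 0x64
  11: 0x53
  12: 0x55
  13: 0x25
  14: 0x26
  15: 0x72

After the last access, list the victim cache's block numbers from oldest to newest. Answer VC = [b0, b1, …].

VC = [20, 21, 25]

0: 0x24 (blk 9, set 1) → MISS  vc=[]
1: 0x26 (blk 9, set 1) → L1-HIT  vc=[]
2: 0x25 (blk 9, set 1) → L1-HIT  vc=[]
3: 0x52 (blk 20, set 0) → MISS  vc=[]
4: 0x27 (blk 9, set 1) → L1-HIT  vc=[]
5: 0x73 (blk 28, set 0) → MISS  vc=[20]
6: 0x65 (blk 25, set 1) → MISS  vc=[20, 9]
7: 0x24 (blk 9, set 1) → VC-HIT  vc=[20, 25]
8: 0x53 (blk 20, set 0) → VC-HIT  vc=[28, 25]
9: 0x25 (blk 9, set 1) → L1-HIT  vc=[28, 25]
10: 0x64 (blk 25, set 1) → VC-HIT  vc=[28, 9]
11: 0x53 (blk 20, set 0) → L1-HIT  vc=[28, 9]
12: 0x55 (blk 21, set 1) → MISS  vc=[28, 9, 25]
13: 0x25 (blk 9, set 1) → VC-HIT  vc=[28, 21, 25]
14: 0x26 (blk 9, set 1) → L1-HIT  vc=[28, 21, 25]
15: 0x72 (blk 28, set 0) → VC-HIT  vc=[20, 21, 25]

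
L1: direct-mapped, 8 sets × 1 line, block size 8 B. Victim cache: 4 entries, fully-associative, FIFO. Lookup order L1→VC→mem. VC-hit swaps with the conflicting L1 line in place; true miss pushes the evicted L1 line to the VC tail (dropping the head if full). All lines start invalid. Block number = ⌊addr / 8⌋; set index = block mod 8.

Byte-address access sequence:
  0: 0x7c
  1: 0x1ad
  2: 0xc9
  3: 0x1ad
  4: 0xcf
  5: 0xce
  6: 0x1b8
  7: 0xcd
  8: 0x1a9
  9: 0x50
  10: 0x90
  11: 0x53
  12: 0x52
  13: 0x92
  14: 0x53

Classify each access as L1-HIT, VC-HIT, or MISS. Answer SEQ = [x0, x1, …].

#0 0x7c→b15/s7 MISS; vc=[]
#1 0x1ad→b53/s5 MISS; vc=[]
#2 0xc9→b25/s1 MISS; vc=[]
#3 0x1ad→b53/s5 L1-HIT; vc=[]
#4 0xcf→b25/s1 L1-HIT; vc=[]
#5 0xce→b25/s1 L1-HIT; vc=[]
#6 0x1b8→b55/s7 MISS; vc=[15]
#7 0xcd→b25/s1 L1-HIT; vc=[15]
#8 0x1a9→b53/s5 L1-HIT; vc=[15]
#9 0x50→b10/s2 MISS; vc=[15]
#10 0x90→b18/s2 MISS; vc=[15,10]
#11 0x53→b10/s2 VC-HIT; vc=[15,18]
#12 0x52→b10/s2 L1-HIT; vc=[15,18]
#13 0x92→b18/s2 VC-HIT; vc=[15,10]
#14 0x53→b10/s2 VC-HIT; vc=[15,18]

SEQ = [MISS, MISS, MISS, L1-HIT, L1-HIT, L1-HIT, MISS, L1-HIT, L1-HIT, MISS, MISS, VC-HIT, L1-HIT, VC-HIT, VC-HIT]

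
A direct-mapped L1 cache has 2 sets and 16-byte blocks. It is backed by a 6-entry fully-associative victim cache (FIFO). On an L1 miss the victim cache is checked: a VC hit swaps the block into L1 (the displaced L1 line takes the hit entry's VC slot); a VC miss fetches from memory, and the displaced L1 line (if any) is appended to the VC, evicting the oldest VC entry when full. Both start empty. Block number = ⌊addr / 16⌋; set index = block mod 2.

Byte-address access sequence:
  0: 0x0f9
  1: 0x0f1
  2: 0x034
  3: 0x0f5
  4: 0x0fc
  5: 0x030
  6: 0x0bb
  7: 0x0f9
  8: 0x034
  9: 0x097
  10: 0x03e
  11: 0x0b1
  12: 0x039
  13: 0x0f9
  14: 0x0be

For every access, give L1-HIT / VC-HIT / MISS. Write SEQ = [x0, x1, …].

#0 0xf9→b15/s1 MISS; vc=[]
#1 0xf1→b15/s1 L1-HIT; vc=[]
#2 0x34→b3/s1 MISS; vc=[15]
#3 0xf5→b15/s1 VC-HIT; vc=[3]
#4 0xfc→b15/s1 L1-HIT; vc=[3]
#5 0x30→b3/s1 VC-HIT; vc=[15]
#6 0xbb→b11/s1 MISS; vc=[15,3]
#7 0xf9→b15/s1 VC-HIT; vc=[11,3]
#8 0x34→b3/s1 VC-HIT; vc=[11,15]
#9 0x97→b9/s1 MISS; vc=[11,15,3]
#10 0x3e→b3/s1 VC-HIT; vc=[11,15,9]
#11 0xb1→b11/s1 VC-HIT; vc=[3,15,9]
#12 0x39→b3/s1 VC-HIT; vc=[11,15,9]
#13 0xf9→b15/s1 VC-HIT; vc=[11,3,9]
#14 0xbe→b11/s1 VC-HIT; vc=[15,3,9]

SEQ = [MISS, L1-HIT, MISS, VC-HIT, L1-HIT, VC-HIT, MISS, VC-HIT, VC-HIT, MISS, VC-HIT, VC-HIT, VC-HIT, VC-HIT, VC-HIT]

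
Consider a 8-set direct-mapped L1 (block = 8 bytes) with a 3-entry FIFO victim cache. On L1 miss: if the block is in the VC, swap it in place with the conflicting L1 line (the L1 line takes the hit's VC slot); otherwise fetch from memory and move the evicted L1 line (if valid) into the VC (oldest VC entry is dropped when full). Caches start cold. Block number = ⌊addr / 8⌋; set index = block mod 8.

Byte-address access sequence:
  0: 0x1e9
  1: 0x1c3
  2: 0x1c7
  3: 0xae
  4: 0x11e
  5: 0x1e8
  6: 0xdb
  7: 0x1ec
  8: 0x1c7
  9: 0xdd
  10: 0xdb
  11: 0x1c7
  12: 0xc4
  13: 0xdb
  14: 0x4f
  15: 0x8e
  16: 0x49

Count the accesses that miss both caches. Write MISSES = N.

MISSES = 8

0: 0x1e9 (blk 61, set 5) → MISS  vc=[]
1: 0x1c3 (blk 56, set 0) → MISS  vc=[]
2: 0x1c7 (blk 56, set 0) → L1-HIT  vc=[]
3: 0xae (blk 21, set 5) → MISS  vc=[61]
4: 0x11e (blk 35, set 3) → MISS  vc=[61]
5: 0x1e8 (blk 61, set 5) → VC-HIT  vc=[21]
6: 0xdb (blk 27, set 3) → MISS  vc=[21, 35]
7: 0x1ec (blk 61, set 5) → L1-HIT  vc=[21, 35]
8: 0x1c7 (blk 56, set 0) → L1-HIT  vc=[21, 35]
9: 0xdd (blk 27, set 3) → L1-HIT  vc=[21, 35]
10: 0xdb (blk 27, set 3) → L1-HIT  vc=[21, 35]
11: 0x1c7 (blk 56, set 0) → L1-HIT  vc=[21, 35]
12: 0xc4 (blk 24, set 0) → MISS  vc=[21, 35, 56]
13: 0xdb (blk 27, set 3) → L1-HIT  vc=[21, 35, 56]
14: 0x4f (blk 9, set 1) → MISS  vc=[21, 35, 56]
15: 0x8e (blk 17, set 1) → MISS  vc=[35, 56, 9]
16: 0x49 (blk 9, set 1) → VC-HIT  vc=[35, 56, 17]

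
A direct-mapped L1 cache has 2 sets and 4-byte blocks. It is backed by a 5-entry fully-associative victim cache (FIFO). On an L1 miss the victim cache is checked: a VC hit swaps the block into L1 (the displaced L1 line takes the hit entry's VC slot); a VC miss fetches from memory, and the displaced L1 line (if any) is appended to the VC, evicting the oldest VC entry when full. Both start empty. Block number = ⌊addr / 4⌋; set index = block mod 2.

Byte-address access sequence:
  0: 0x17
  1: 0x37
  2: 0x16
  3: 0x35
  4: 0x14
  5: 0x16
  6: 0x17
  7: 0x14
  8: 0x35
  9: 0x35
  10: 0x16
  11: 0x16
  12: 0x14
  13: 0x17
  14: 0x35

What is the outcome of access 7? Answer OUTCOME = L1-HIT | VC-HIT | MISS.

#0 0x17→b5/s1 MISS; vc=[]
#1 0x37→b13/s1 MISS; vc=[5]
#2 0x16→b5/s1 VC-HIT; vc=[13]
#3 0x35→b13/s1 VC-HIT; vc=[5]
#4 0x14→b5/s1 VC-HIT; vc=[13]
#5 0x16→b5/s1 L1-HIT; vc=[13]
#6 0x17→b5/s1 L1-HIT; vc=[13]
#7 0x14→b5/s1 L1-HIT; vc=[13]
#8 0x35→b13/s1 VC-HIT; vc=[5]
#9 0x35→b13/s1 L1-HIT; vc=[5]
#10 0x16→b5/s1 VC-HIT; vc=[13]
#11 0x16→b5/s1 L1-HIT; vc=[13]
#12 0x14→b5/s1 L1-HIT; vc=[13]
#13 0x17→b5/s1 L1-HIT; vc=[13]
#14 0x35→b13/s1 VC-HIT; vc=[5]

OUTCOME = L1-HIT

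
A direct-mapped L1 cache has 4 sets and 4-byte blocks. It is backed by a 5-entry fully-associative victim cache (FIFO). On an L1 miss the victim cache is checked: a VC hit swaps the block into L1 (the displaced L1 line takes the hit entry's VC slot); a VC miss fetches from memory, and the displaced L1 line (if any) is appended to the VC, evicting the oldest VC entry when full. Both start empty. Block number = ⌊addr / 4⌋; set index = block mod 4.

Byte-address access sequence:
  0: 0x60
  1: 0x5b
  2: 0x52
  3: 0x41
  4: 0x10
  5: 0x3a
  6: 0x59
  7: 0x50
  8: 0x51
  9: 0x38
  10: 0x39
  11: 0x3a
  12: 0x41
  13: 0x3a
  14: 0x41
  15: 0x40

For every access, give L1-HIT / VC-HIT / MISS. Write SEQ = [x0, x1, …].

SEQ = [MISS, MISS, MISS, MISS, MISS, MISS, VC-HIT, VC-HIT, L1-HIT, VC-HIT, L1-HIT, L1-HIT, VC-HIT, L1-HIT, L1-HIT, L1-HIT]

0: 0x60 (blk 24, set 0) → MISS  vc=[]
1: 0x5b (blk 22, set 2) → MISS  vc=[]
2: 0x52 (blk 20, set 0) → MISS  vc=[24]
3: 0x41 (blk 16, set 0) → MISS  vc=[24, 20]
4: 0x10 (blk 4, set 0) → MISS  vc=[24, 20, 16]
5: 0x3a (blk 14, set 2) → MISS  vc=[24, 20, 16, 22]
6: 0x59 (blk 22, set 2) → VC-HIT  vc=[24, 20, 16, 14]
7: 0x50 (blk 20, set 0) → VC-HIT  vc=[24, 4, 16, 14]
8: 0x51 (blk 20, set 0) → L1-HIT  vc=[24, 4, 16, 14]
9: 0x38 (blk 14, set 2) → VC-HIT  vc=[24, 4, 16, 22]
10: 0x39 (blk 14, set 2) → L1-HIT  vc=[24, 4, 16, 22]
11: 0x3a (blk 14, set 2) → L1-HIT  vc=[24, 4, 16, 22]
12: 0x41 (blk 16, set 0) → VC-HIT  vc=[24, 4, 20, 22]
13: 0x3a (blk 14, set 2) → L1-HIT  vc=[24, 4, 20, 22]
14: 0x41 (blk 16, set 0) → L1-HIT  vc=[24, 4, 20, 22]
15: 0x40 (blk 16, set 0) → L1-HIT  vc=[24, 4, 20, 22]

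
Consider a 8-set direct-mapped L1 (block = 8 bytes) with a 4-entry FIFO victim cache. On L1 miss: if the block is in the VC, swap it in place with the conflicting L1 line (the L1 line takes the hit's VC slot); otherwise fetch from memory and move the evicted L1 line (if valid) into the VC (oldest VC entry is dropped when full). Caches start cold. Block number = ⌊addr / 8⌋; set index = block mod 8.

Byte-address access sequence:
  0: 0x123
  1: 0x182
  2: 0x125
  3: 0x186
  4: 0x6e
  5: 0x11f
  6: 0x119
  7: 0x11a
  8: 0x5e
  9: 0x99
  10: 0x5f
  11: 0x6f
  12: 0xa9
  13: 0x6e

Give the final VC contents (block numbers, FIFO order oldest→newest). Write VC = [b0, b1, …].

VC = [35, 19, 21]

  [0] addr=0x123 blk=36 s=4: MISS | VC []
  [1] addr=0x182 blk=48 s=0: MISS | VC []
  [2] addr=0x125 blk=36 s=4: L1-HIT | VC []
  [3] addr=0x186 blk=48 s=0: L1-HIT | VC []
  [4] addr=0x6e blk=13 s=5: MISS | VC []
  [5] addr=0x11f blk=35 s=3: MISS | VC []
  [6] addr=0x119 blk=35 s=3: L1-HIT | VC []
  [7] addr=0x11a blk=35 s=3: L1-HIT | VC []
  [8] addr=0x5e blk=11 s=3: MISS | VC [35]
  [9] addr=0x99 blk=19 s=3: MISS | VC [35, 11]
  [10] addr=0x5f blk=11 s=3: VC-HIT | VC [35, 19]
  [11] addr=0x6f blk=13 s=5: L1-HIT | VC [35, 19]
  [12] addr=0xa9 blk=21 s=5: MISS | VC [35, 19, 13]
  [13] addr=0x6e blk=13 s=5: VC-HIT | VC [35, 19, 21]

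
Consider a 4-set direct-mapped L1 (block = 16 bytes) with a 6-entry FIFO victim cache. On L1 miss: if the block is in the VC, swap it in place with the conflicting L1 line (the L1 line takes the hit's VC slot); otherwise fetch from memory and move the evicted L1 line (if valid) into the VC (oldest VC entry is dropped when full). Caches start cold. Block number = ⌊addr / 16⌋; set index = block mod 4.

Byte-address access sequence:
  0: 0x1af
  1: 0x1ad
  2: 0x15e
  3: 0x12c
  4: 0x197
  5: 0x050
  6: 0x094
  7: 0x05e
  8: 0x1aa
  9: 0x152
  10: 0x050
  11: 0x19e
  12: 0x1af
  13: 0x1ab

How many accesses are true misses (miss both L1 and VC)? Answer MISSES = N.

0: 0x1af (blk 26, set 2) → MISS  vc=[]
1: 0x1ad (blk 26, set 2) → L1-HIT  vc=[]
2: 0x15e (blk 21, set 1) → MISS  vc=[]
3: 0x12c (blk 18, set 2) → MISS  vc=[26]
4: 0x197 (blk 25, set 1) → MISS  vc=[26, 21]
5: 0x50 (blk 5, set 1) → MISS  vc=[26, 21, 25]
6: 0x94 (blk 9, set 1) → MISS  vc=[26, 21, 25, 5]
7: 0x5e (blk 5, set 1) → VC-HIT  vc=[26, 21, 25, 9]
8: 0x1aa (blk 26, set 2) → VC-HIT  vc=[18, 21, 25, 9]
9: 0x152 (blk 21, set 1) → VC-HIT  vc=[18, 5, 25, 9]
10: 0x50 (blk 5, set 1) → VC-HIT  vc=[18, 21, 25, 9]
11: 0x19e (blk 25, set 1) → VC-HIT  vc=[18, 21, 5, 9]
12: 0x1af (blk 26, set 2) → L1-HIT  vc=[18, 21, 5, 9]
13: 0x1ab (blk 26, set 2) → L1-HIT  vc=[18, 21, 5, 9]

MISSES = 6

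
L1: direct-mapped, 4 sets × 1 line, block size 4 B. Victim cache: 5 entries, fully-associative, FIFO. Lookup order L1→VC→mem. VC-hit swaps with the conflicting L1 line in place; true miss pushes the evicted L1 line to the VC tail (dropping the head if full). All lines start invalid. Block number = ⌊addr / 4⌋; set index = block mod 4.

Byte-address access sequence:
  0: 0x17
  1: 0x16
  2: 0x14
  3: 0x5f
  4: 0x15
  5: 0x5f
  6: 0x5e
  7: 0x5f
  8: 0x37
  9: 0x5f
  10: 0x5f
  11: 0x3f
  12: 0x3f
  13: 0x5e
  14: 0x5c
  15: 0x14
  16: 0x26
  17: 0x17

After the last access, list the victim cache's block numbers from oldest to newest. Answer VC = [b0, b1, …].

0: 0x17 (blk 5, set 1) → MISS  vc=[]
1: 0x16 (blk 5, set 1) → L1-HIT  vc=[]
2: 0x14 (blk 5, set 1) → L1-HIT  vc=[]
3: 0x5f (blk 23, set 3) → MISS  vc=[]
4: 0x15 (blk 5, set 1) → L1-HIT  vc=[]
5: 0x5f (blk 23, set 3) → L1-HIT  vc=[]
6: 0x5e (blk 23, set 3) → L1-HIT  vc=[]
7: 0x5f (blk 23, set 3) → L1-HIT  vc=[]
8: 0x37 (blk 13, set 1) → MISS  vc=[5]
9: 0x5f (blk 23, set 3) → L1-HIT  vc=[5]
10: 0x5f (blk 23, set 3) → L1-HIT  vc=[5]
11: 0x3f (blk 15, set 3) → MISS  vc=[5, 23]
12: 0x3f (blk 15, set 3) → L1-HIT  vc=[5, 23]
13: 0x5e (blk 23, set 3) → VC-HIT  vc=[5, 15]
14: 0x5c (blk 23, set 3) → L1-HIT  vc=[5, 15]
15: 0x14 (blk 5, set 1) → VC-HIT  vc=[13, 15]
16: 0x26 (blk 9, set 1) → MISS  vc=[13, 15, 5]
17: 0x17 (blk 5, set 1) → VC-HIT  vc=[13, 15, 9]

VC = [13, 15, 9]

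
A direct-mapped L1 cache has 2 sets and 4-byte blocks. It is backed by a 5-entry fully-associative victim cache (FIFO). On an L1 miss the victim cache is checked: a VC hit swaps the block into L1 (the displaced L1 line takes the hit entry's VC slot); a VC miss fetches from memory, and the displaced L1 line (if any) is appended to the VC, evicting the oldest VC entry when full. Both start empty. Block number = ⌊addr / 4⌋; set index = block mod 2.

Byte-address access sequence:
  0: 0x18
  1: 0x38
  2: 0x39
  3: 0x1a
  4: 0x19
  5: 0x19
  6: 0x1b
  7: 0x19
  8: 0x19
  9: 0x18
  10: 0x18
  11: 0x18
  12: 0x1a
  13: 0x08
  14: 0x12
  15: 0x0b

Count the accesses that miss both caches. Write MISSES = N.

0: 0x18 (blk 6, set 0) → MISS  vc=[]
1: 0x38 (blk 14, set 0) → MISS  vc=[6]
2: 0x39 (blk 14, set 0) → L1-HIT  vc=[6]
3: 0x1a (blk 6, set 0) → VC-HIT  vc=[14]
4: 0x19 (blk 6, set 0) → L1-HIT  vc=[14]
5: 0x19 (blk 6, set 0) → L1-HIT  vc=[14]
6: 0x1b (blk 6, set 0) → L1-HIT  vc=[14]
7: 0x19 (blk 6, set 0) → L1-HIT  vc=[14]
8: 0x19 (blk 6, set 0) → L1-HIT  vc=[14]
9: 0x18 (blk 6, set 0) → L1-HIT  vc=[14]
10: 0x18 (blk 6, set 0) → L1-HIT  vc=[14]
11: 0x18 (blk 6, set 0) → L1-HIT  vc=[14]
12: 0x1a (blk 6, set 0) → L1-HIT  vc=[14]
13: 0x8 (blk 2, set 0) → MISS  vc=[14, 6]
14: 0x12 (blk 4, set 0) → MISS  vc=[14, 6, 2]
15: 0xb (blk 2, set 0) → VC-HIT  vc=[14, 6, 4]

MISSES = 4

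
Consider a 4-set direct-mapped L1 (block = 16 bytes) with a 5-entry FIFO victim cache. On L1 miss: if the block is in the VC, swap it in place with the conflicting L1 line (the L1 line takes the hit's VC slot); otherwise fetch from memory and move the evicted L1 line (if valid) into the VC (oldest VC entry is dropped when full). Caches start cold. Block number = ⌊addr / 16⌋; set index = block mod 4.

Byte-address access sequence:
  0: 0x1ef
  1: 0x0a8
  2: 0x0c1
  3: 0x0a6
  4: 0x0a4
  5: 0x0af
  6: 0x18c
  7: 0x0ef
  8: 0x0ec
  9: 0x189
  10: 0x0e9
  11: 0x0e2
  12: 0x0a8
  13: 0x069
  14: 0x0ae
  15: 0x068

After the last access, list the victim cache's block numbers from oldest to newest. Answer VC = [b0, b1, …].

VC = [30, 12, 14, 10]

#0 0x1ef→b30/s2 MISS; vc=[]
#1 0xa8→b10/s2 MISS; vc=[30]
#2 0xc1→b12/s0 MISS; vc=[30]
#3 0xa6→b10/s2 L1-HIT; vc=[30]
#4 0xa4→b10/s2 L1-HIT; vc=[30]
#5 0xaf→b10/s2 L1-HIT; vc=[30]
#6 0x18c→b24/s0 MISS; vc=[30,12]
#7 0xef→b14/s2 MISS; vc=[30,12,10]
#8 0xec→b14/s2 L1-HIT; vc=[30,12,10]
#9 0x189→b24/s0 L1-HIT; vc=[30,12,10]
#10 0xe9→b14/s2 L1-HIT; vc=[30,12,10]
#11 0xe2→b14/s2 L1-HIT; vc=[30,12,10]
#12 0xa8→b10/s2 VC-HIT; vc=[30,12,14]
#13 0x69→b6/s2 MISS; vc=[30,12,14,10]
#14 0xae→b10/s2 VC-HIT; vc=[30,12,14,6]
#15 0x68→b6/s2 VC-HIT; vc=[30,12,14,10]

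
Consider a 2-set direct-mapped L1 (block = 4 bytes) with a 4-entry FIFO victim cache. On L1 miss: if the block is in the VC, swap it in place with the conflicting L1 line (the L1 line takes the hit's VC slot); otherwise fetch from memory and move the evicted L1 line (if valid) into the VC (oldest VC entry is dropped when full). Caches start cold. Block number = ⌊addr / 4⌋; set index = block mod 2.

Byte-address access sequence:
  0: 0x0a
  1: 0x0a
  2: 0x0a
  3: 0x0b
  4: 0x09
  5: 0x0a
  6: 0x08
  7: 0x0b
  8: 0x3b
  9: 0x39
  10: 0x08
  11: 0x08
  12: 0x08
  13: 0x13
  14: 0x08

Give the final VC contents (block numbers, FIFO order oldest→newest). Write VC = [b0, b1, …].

VC = [14, 4]

0: 0xa (blk 2, set 0) → MISS  vc=[]
1: 0xa (blk 2, set 0) → L1-HIT  vc=[]
2: 0xa (blk 2, set 0) → L1-HIT  vc=[]
3: 0xb (blk 2, set 0) → L1-HIT  vc=[]
4: 0x9 (blk 2, set 0) → L1-HIT  vc=[]
5: 0xa (blk 2, set 0) → L1-HIT  vc=[]
6: 0x8 (blk 2, set 0) → L1-HIT  vc=[]
7: 0xb (blk 2, set 0) → L1-HIT  vc=[]
8: 0x3b (blk 14, set 0) → MISS  vc=[2]
9: 0x39 (blk 14, set 0) → L1-HIT  vc=[2]
10: 0x8 (blk 2, set 0) → VC-HIT  vc=[14]
11: 0x8 (blk 2, set 0) → L1-HIT  vc=[14]
12: 0x8 (blk 2, set 0) → L1-HIT  vc=[14]
13: 0x13 (blk 4, set 0) → MISS  vc=[14, 2]
14: 0x8 (blk 2, set 0) → VC-HIT  vc=[14, 4]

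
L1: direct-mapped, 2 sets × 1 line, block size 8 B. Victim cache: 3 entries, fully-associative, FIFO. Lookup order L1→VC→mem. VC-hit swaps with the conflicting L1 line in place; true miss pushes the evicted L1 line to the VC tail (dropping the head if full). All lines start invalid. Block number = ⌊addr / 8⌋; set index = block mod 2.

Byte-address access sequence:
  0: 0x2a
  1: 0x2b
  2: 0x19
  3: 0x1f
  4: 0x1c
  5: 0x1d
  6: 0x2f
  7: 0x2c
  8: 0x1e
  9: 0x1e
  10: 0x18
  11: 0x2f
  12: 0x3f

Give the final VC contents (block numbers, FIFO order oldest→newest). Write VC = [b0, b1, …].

0: 0x2a (blk 5, set 1) → MISS  vc=[]
1: 0x2b (blk 5, set 1) → L1-HIT  vc=[]
2: 0x19 (blk 3, set 1) → MISS  vc=[5]
3: 0x1f (blk 3, set 1) → L1-HIT  vc=[5]
4: 0x1c (blk 3, set 1) → L1-HIT  vc=[5]
5: 0x1d (blk 3, set 1) → L1-HIT  vc=[5]
6: 0x2f (blk 5, set 1) → VC-HIT  vc=[3]
7: 0x2c (blk 5, set 1) → L1-HIT  vc=[3]
8: 0x1e (blk 3, set 1) → VC-HIT  vc=[5]
9: 0x1e (blk 3, set 1) → L1-HIT  vc=[5]
10: 0x18 (blk 3, set 1) → L1-HIT  vc=[5]
11: 0x2f (blk 5, set 1) → VC-HIT  vc=[3]
12: 0x3f (blk 7, set 1) → MISS  vc=[3, 5]

VC = [3, 5]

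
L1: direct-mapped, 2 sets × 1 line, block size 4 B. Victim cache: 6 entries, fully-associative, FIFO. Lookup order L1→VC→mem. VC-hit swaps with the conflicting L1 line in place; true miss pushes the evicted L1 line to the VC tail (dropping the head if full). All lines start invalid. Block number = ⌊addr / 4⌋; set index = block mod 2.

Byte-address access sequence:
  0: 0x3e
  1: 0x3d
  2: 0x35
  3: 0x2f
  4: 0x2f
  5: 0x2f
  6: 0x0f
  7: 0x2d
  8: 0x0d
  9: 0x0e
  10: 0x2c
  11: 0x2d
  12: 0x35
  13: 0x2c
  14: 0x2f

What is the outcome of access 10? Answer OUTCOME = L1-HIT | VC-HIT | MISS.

0: 0x3e (blk 15, set 1) → MISS  vc=[]
1: 0x3d (blk 15, set 1) → L1-HIT  vc=[]
2: 0x35 (blk 13, set 1) → MISS  vc=[15]
3: 0x2f (blk 11, set 1) → MISS  vc=[15, 13]
4: 0x2f (blk 11, set 1) → L1-HIT  vc=[15, 13]
5: 0x2f (blk 11, set 1) → L1-HIT  vc=[15, 13]
6: 0xf (blk 3, set 1) → MISS  vc=[15, 13, 11]
7: 0x2d (blk 11, set 1) → VC-HIT  vc=[15, 13, 3]
8: 0xd (blk 3, set 1) → VC-HIT  vc=[15, 13, 11]
9: 0xe (blk 3, set 1) → L1-HIT  vc=[15, 13, 11]
10: 0x2c (blk 11, set 1) → VC-HIT  vc=[15, 13, 3]
11: 0x2d (blk 11, set 1) → L1-HIT  vc=[15, 13, 3]
12: 0x35 (blk 13, set 1) → VC-HIT  vc=[15, 11, 3]
13: 0x2c (blk 11, set 1) → VC-HIT  vc=[15, 13, 3]
14: 0x2f (blk 11, set 1) → L1-HIT  vc=[15, 13, 3]

OUTCOME = VC-HIT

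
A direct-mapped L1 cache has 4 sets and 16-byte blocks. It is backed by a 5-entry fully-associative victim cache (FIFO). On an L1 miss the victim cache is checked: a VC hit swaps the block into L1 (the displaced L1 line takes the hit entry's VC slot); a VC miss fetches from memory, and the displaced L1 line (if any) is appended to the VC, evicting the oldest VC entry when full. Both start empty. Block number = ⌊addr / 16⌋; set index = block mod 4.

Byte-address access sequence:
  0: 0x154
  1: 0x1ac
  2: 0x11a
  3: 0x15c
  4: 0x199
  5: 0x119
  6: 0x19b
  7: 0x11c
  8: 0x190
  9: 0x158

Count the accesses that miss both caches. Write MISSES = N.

  [0] addr=0x154 blk=21 s=1: MISS | VC []
  [1] addr=0x1ac blk=26 s=2: MISS | VC []
  [2] addr=0x11a blk=17 s=1: MISS | VC [21]
  [3] addr=0x15c blk=21 s=1: VC-HIT | VC [17]
  [4] addr=0x199 blk=25 s=1: MISS | VC [17, 21]
  [5] addr=0x119 blk=17 s=1: VC-HIT | VC [25, 21]
  [6] addr=0x19b blk=25 s=1: VC-HIT | VC [17, 21]
  [7] addr=0x11c blk=17 s=1: VC-HIT | VC [25, 21]
  [8] addr=0x190 blk=25 s=1: VC-HIT | VC [17, 21]
  [9] addr=0x158 blk=21 s=1: VC-HIT | VC [17, 25]

MISSES = 4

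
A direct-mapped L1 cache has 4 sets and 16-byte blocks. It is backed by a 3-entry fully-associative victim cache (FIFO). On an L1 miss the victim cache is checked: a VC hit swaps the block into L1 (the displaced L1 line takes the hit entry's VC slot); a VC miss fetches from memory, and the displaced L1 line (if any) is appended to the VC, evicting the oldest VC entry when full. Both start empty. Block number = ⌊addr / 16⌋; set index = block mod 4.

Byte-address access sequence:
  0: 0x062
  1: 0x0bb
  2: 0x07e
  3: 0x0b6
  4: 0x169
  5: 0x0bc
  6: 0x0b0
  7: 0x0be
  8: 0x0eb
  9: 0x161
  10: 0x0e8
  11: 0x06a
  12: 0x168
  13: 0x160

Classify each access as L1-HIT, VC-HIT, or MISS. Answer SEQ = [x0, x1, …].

SEQ = [MISS, MISS, MISS, VC-HIT, MISS, L1-HIT, L1-HIT, L1-HIT, MISS, VC-HIT, VC-HIT, VC-HIT, VC-HIT, L1-HIT]

0: 0x62 (blk 6, set 2) → MISS  vc=[]
1: 0xbb (blk 11, set 3) → MISS  vc=[]
2: 0x7e (blk 7, set 3) → MISS  vc=[11]
3: 0xb6 (blk 11, set 3) → VC-HIT  vc=[7]
4: 0x169 (blk 22, set 2) → MISS  vc=[7, 6]
5: 0xbc (blk 11, set 3) → L1-HIT  vc=[7, 6]
6: 0xb0 (blk 11, set 3) → L1-HIT  vc=[7, 6]
7: 0xbe (blk 11, set 3) → L1-HIT  vc=[7, 6]
8: 0xeb (blk 14, set 2) → MISS  vc=[7, 6, 22]
9: 0x161 (blk 22, set 2) → VC-HIT  vc=[7, 6, 14]
10: 0xe8 (blk 14, set 2) → VC-HIT  vc=[7, 6, 22]
11: 0x6a (blk 6, set 2) → VC-HIT  vc=[7, 14, 22]
12: 0x168 (blk 22, set 2) → VC-HIT  vc=[7, 14, 6]
13: 0x160 (blk 22, set 2) → L1-HIT  vc=[7, 14, 6]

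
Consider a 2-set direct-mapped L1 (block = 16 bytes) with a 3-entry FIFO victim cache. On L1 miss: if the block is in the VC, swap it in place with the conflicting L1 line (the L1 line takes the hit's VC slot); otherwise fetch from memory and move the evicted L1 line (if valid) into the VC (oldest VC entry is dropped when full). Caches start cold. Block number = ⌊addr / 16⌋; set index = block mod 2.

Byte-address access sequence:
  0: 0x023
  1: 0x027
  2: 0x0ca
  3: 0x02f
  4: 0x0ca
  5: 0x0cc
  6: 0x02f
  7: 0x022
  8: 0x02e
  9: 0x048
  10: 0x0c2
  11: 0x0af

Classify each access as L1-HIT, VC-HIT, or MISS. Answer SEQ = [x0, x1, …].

0: 0x23 (blk 2, set 0) → MISS  vc=[]
1: 0x27 (blk 2, set 0) → L1-HIT  vc=[]
2: 0xca (blk 12, set 0) → MISS  vc=[2]
3: 0x2f (blk 2, set 0) → VC-HIT  vc=[12]
4: 0xca (blk 12, set 0) → VC-HIT  vc=[2]
5: 0xcc (blk 12, set 0) → L1-HIT  vc=[2]
6: 0x2f (blk 2, set 0) → VC-HIT  vc=[12]
7: 0x22 (blk 2, set 0) → L1-HIT  vc=[12]
8: 0x2e (blk 2, set 0) → L1-HIT  vc=[12]
9: 0x48 (blk 4, set 0) → MISS  vc=[12, 2]
10: 0xc2 (blk 12, set 0) → VC-HIT  vc=[4, 2]
11: 0xaf (blk 10, set 0) → MISS  vc=[4, 2, 12]

SEQ = [MISS, L1-HIT, MISS, VC-HIT, VC-HIT, L1-HIT, VC-HIT, L1-HIT, L1-HIT, MISS, VC-HIT, MISS]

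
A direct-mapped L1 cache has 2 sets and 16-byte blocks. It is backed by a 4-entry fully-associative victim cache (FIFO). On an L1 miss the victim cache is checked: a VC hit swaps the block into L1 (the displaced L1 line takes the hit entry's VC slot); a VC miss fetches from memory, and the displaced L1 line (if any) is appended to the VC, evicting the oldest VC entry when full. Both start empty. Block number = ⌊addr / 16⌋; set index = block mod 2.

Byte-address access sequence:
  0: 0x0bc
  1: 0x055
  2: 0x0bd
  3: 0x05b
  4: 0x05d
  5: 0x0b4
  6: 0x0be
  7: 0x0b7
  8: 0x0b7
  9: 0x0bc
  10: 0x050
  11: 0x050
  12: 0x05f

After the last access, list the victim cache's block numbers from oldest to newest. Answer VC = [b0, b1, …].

VC = [11]

0: 0xbc (blk 11, set 1) → MISS  vc=[]
1: 0x55 (blk 5, set 1) → MISS  vc=[11]
2: 0xbd (blk 11, set 1) → VC-HIT  vc=[5]
3: 0x5b (blk 5, set 1) → VC-HIT  vc=[11]
4: 0x5d (blk 5, set 1) → L1-HIT  vc=[11]
5: 0xb4 (blk 11, set 1) → VC-HIT  vc=[5]
6: 0xbe (blk 11, set 1) → L1-HIT  vc=[5]
7: 0xb7 (blk 11, set 1) → L1-HIT  vc=[5]
8: 0xb7 (blk 11, set 1) → L1-HIT  vc=[5]
9: 0xbc (blk 11, set 1) → L1-HIT  vc=[5]
10: 0x50 (blk 5, set 1) → VC-HIT  vc=[11]
11: 0x50 (blk 5, set 1) → L1-HIT  vc=[11]
12: 0x5f (blk 5, set 1) → L1-HIT  vc=[11]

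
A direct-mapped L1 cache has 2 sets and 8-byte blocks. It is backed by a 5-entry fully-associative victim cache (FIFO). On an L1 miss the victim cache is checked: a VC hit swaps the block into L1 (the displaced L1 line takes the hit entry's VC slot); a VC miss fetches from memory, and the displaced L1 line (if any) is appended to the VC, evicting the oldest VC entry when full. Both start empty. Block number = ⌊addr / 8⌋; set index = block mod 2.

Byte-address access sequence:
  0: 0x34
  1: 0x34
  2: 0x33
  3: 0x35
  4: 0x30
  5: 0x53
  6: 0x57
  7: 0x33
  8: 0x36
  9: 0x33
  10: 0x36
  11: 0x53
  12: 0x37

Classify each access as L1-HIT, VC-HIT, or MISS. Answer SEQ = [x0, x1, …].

SEQ = [MISS, L1-HIT, L1-HIT, L1-HIT, L1-HIT, MISS, L1-HIT, VC-HIT, L1-HIT, L1-HIT, L1-HIT, VC-HIT, VC-HIT]

  [0] addr=0x34 blk=6 s=0: MISS | VC []
  [1] addr=0x34 blk=6 s=0: L1-HIT | VC []
  [2] addr=0x33 blk=6 s=0: L1-HIT | VC []
  [3] addr=0x35 blk=6 s=0: L1-HIT | VC []
  [4] addr=0x30 blk=6 s=0: L1-HIT | VC []
  [5] addr=0x53 blk=10 s=0: MISS | VC [6]
  [6] addr=0x57 blk=10 s=0: L1-HIT | VC [6]
  [7] addr=0x33 blk=6 s=0: VC-HIT | VC [10]
  [8] addr=0x36 blk=6 s=0: L1-HIT | VC [10]
  [9] addr=0x33 blk=6 s=0: L1-HIT | VC [10]
  [10] addr=0x36 blk=6 s=0: L1-HIT | VC [10]
  [11] addr=0x53 blk=10 s=0: VC-HIT | VC [6]
  [12] addr=0x37 blk=6 s=0: VC-HIT | VC [10]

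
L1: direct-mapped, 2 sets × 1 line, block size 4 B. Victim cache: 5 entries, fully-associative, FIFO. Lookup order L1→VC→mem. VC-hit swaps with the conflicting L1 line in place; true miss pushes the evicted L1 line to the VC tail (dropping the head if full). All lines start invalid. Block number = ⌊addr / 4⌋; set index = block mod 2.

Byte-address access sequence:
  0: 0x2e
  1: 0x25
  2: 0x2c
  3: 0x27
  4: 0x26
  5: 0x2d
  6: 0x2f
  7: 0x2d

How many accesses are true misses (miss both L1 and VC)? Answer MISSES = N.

  [0] addr=0x2e blk=11 s=1: MISS | VC []
  [1] addr=0x25 blk=9 s=1: MISS | VC [11]
  [2] addr=0x2c blk=11 s=1: VC-HIT | VC [9]
  [3] addr=0x27 blk=9 s=1: VC-HIT | VC [11]
  [4] addr=0x26 blk=9 s=1: L1-HIT | VC [11]
  [5] addr=0x2d blk=11 s=1: VC-HIT | VC [9]
  [6] addr=0x2f blk=11 s=1: L1-HIT | VC [9]
  [7] addr=0x2d blk=11 s=1: L1-HIT | VC [9]

MISSES = 2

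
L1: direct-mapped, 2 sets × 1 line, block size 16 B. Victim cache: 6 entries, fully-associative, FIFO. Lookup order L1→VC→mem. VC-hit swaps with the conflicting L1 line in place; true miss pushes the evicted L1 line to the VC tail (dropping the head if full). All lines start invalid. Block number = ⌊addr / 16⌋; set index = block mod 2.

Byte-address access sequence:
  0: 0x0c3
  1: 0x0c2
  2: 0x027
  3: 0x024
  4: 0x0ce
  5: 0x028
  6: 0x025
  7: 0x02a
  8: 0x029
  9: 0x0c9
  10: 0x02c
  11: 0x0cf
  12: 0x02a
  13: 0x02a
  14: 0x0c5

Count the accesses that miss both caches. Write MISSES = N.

  [0] addr=0xc3 blk=12 s=0: MISS | VC []
  [1] addr=0xc2 blk=12 s=0: L1-HIT | VC []
  [2] addr=0x27 blk=2 s=0: MISS | VC [12]
  [3] addr=0x24 blk=2 s=0: L1-HIT | VC [12]
  [4] addr=0xce blk=12 s=0: VC-HIT | VC [2]
  [5] addr=0x28 blk=2 s=0: VC-HIT | VC [12]
  [6] addr=0x25 blk=2 s=0: L1-HIT | VC [12]
  [7] addr=0x2a blk=2 s=0: L1-HIT | VC [12]
  [8] addr=0x29 blk=2 s=0: L1-HIT | VC [12]
  [9] addr=0xc9 blk=12 s=0: VC-HIT | VC [2]
  [10] addr=0x2c blk=2 s=0: VC-HIT | VC [12]
  [11] addr=0xcf blk=12 s=0: VC-HIT | VC [2]
  [12] addr=0x2a blk=2 s=0: VC-HIT | VC [12]
  [13] addr=0x2a blk=2 s=0: L1-HIT | VC [12]
  [14] addr=0xc5 blk=12 s=0: VC-HIT | VC [2]

MISSES = 2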